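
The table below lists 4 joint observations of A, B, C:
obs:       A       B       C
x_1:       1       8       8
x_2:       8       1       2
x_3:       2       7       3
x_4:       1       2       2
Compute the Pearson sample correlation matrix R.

Step 1 — column means:
  mean(A) = (1 + 8 + 2 + 1) / 4 = 12/4 = 3
  mean(B) = (8 + 1 + 7 + 2) / 4 = 18/4 = 4.5
  mean(C) = (8 + 2 + 3 + 2) / 4 = 15/4 = 3.75

Step 2 — sample variances and covariances s[i,j] = (1/(n-1)) · Σ_k (x_{k,i} - mean_i) · (x_{k,j} - mean_j), with n-1 = 3:
  s[A,A] = ((-2)·(-2) + (5)·(5) + (-1)·(-1) + (-2)·(-2)) / 3 = 34/3 = 11.3333
  s[A,B] = ((-2)·(3.5) + (5)·(-3.5) + (-1)·(2.5) + (-2)·(-2.5)) / 3 = -22/3 = -7.3333
  s[A,C] = ((-2)·(4.25) + (5)·(-1.75) + (-1)·(-0.75) + (-2)·(-1.75)) / 3 = -13/3 = -4.3333
  s[B,B] = ((3.5)·(3.5) + (-3.5)·(-3.5) + (2.5)·(2.5) + (-2.5)·(-2.5)) / 3 = 37/3 = 12.3333
  s[B,C] = ((3.5)·(4.25) + (-3.5)·(-1.75) + (2.5)·(-0.75) + (-2.5)·(-1.75)) / 3 = 23.5/3 = 7.8333
  s[C,C] = ((4.25)·(4.25) + (-1.75)·(-1.75) + (-0.75)·(-0.75) + (-1.75)·(-1.75)) / 3 = 24.75/3 = 8.25
  Sample standard deviations s_i = √(s[i,i]):
  s(A) = √(11.3333) = 3.3665
  s(B) = √(12.3333) = 3.5119
  s(C) = √(8.25) = 2.8723

Step 3 — r_{ij} = s_{ij} / (s_i · s_j):
  r[A,A] = 1 (diagonal).
  r[A,B] = -7.3333 / (3.3665 · 3.5119) = -7.3333 / 11.8228 = -0.6203
  r[A,C] = -4.3333 / (3.3665 · 2.8723) = -4.3333 / 9.6695 = -0.4481
  r[B,B] = 1 (diagonal).
  r[B,C] = 7.8333 / (3.5119 · 2.8723) = 7.8333 / 10.0871 = 0.7766
  r[C,C] = 1 (diagonal).

R is symmetric with unit diagonal. Assembling:

R = [[1, -0.6203, -0.4481],
 [-0.6203, 1, 0.7766],
 [-0.4481, 0.7766, 1]]


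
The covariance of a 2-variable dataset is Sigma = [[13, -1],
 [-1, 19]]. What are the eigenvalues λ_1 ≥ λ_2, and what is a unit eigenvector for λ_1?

Step 1 — characteristic polynomial of 2×2 Sigma:
  det(Sigma - λI) = λ² - trace · λ + det = 0.
  trace = 13 + 19 = 32, det = 13·19 - (-1)² = 246.
Step 2 — discriminant:
  Δ = trace² - 4·det = 1024 - 984 = 40.
Step 3 — eigenvalues:
  λ = (trace ± √Δ)/2 = (32 ± 6.3246)/2,
  λ_1 = 19.1623,  λ_2 = 12.8377.

Step 4 — unit eigenvector for λ_1: solve (Sigma - λ_1 I)v = 0. First row:
  (13 - 19.1623)·v_x + (-1)·v_y = 0, i.e. (-6.1623)·v_x + (-1)·v_y = 0,
  so v ∝ (b, λ_1 - a) = (-1, 6.1623); multiply by -1 so the first entry is positive: u = (1, -6.1623).
  ||u|| = √((1)² + (-6.1623)²) = √(38.9737) ≈ 6.2429,
  v_1 = u/||u|| ≈ (0.1602, -0.9871) (||v_1|| = 1).

λ_1 = 19.1623,  λ_2 = 12.8377;  v_1 ≈ (0.1602, -0.9871)


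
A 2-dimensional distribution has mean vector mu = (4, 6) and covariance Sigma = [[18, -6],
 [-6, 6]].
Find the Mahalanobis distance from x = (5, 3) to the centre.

Step 1 — centre the observation: (x - mu) = (1, -3).

Step 2 — invert Sigma. det(Sigma) = 18·6 - (-6)² = 72.
  Sigma^{-1} = (1/det) · [[d, -b], [-b, a]] = [[0.0833, 0.0833],
 [0.0833, 0.25]].

Step 3 — form the quadratic (x - mu)^T · Sigma^{-1} · (x - mu):
  Sigma^{-1} · (x - mu) = (-0.1667, -0.6667).
  (x - mu)^T · [Sigma^{-1} · (x - mu)] = (1)·(-0.1667) + (-3)·(-0.6667) = 1.8333.

Step 4 — take square root: d = √(1.8333) ≈ 1.354.

d(x, mu) = √(1.8333) ≈ 1.354


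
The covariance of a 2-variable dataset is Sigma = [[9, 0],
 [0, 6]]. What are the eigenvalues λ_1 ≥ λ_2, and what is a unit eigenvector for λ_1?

Step 1 — characteristic polynomial of 2×2 Sigma:
  det(Sigma - λI) = λ² - trace · λ + det = 0.
  trace = 9 + 6 = 15, det = 9·6 - (0)² = 54.
Step 2 — discriminant:
  Δ = trace² - 4·det = 225 - 216 = 9.
Step 3 — eigenvalues:
  λ = (trace ± √Δ)/2 = (15 ± 3)/2,
  λ_1 = 9,  λ_2 = 6.

Step 4 — unit eigenvector for λ_1: Sigma is diagonal, so its eigenvectors are the coordinate axes. λ_1 = 9 is the diagonal entry on the first coordinate axis, hence
  v_1 = (1, 0) (||v_1|| = 1).

λ_1 = 9,  λ_2 = 6;  v_1 ≈ (1, 0)


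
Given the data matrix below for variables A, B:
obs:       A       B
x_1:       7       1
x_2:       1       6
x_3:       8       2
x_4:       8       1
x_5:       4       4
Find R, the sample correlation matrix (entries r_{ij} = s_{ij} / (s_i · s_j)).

Step 1 — column means:
  mean(A) = (7 + 1 + 8 + 8 + 4) / 5 = 28/5 = 5.6
  mean(B) = (1 + 6 + 2 + 1 + 4) / 5 = 14/5 = 2.8

Step 2 — sample variances and covariances s[i,j] = (1/(n-1)) · Σ_k (x_{k,i} - mean_i) · (x_{k,j} - mean_j), with n-1 = 4:
  s[A,A] = ((1.4)·(1.4) + (-4.6)·(-4.6) + (2.4)·(2.4) + (2.4)·(2.4) + (-1.6)·(-1.6)) / 4 = 37.2/4 = 9.3
  s[A,B] = ((1.4)·(-1.8) + (-4.6)·(3.2) + (2.4)·(-0.8) + (2.4)·(-1.8) + (-1.6)·(1.2)) / 4 = -25.4/4 = -6.35
  s[B,B] = ((-1.8)·(-1.8) + (3.2)·(3.2) + (-0.8)·(-0.8) + (-1.8)·(-1.8) + (1.2)·(1.2)) / 4 = 18.8/4 = 4.7
  Sample standard deviations s_i = √(s[i,i]):
  s(A) = √(9.3) = 3.0496
  s(B) = √(4.7) = 2.1679

Step 3 — r_{ij} = s_{ij} / (s_i · s_j):
  r[A,A] = 1 (diagonal).
  r[A,B] = -6.35 / (3.0496 · 2.1679) = -6.35 / 6.6114 = -0.9605
  r[B,B] = 1 (diagonal).

R is symmetric with unit diagonal. Assembling:

R = [[1, -0.9605],
 [-0.9605, 1]]


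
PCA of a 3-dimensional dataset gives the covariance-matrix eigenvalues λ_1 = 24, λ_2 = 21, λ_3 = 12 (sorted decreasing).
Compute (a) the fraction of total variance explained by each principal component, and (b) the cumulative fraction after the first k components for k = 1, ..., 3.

Step 1 — total variance = trace(Sigma) = Σ λ_i = 24 + 21 + 12 = 57.

Step 2 — fraction explained by component i = λ_i / Σ λ:
  PC1: 24/57 = 0.4211
  PC2: 21/57 = 0.3684
  PC3: 12/57 = 0.2105

Step 3 — cumulative fraction after k components = (λ_1 + ... + λ_k) / Σ λ:
  k = 1: 24/57 = 0.4211
  k = 2: (24 + 21)/57 = 45/57 = 0.7895
  k = 3: (24 + 21 + 12)/57 = 57/57 = 1

Summary (fraction, with percent):

explained: PC1 0.4211 (42.11%), PC2 0.3684 (36.84%), PC3 0.2105 (21.05%);  cumulative: 0.4211, 0.7895, 1


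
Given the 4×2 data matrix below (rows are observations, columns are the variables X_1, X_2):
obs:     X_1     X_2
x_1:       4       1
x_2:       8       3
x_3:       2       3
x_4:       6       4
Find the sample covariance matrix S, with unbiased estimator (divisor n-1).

Step 1 — column means:
  mean(X_1) = (4 + 8 + 2 + 6) / 4 = 20/4 = 5
  mean(X_2) = (1 + 3 + 3 + 4) / 4 = 11/4 = 2.75

Step 2 — sample covariance S[i,j] = (1/(n-1)) · Σ_k (x_{k,i} - mean_i) · (x_{k,j} - mean_j), with n-1 = 3.
  S[X_1,X_1] = ((-1)·(-1) + (3)·(3) + (-3)·(-3) + (1)·(1)) / 3 = 20/3 = 6.6667
  S[X_1,X_2] = ((-1)·(-1.75) + (3)·(0.25) + (-3)·(0.25) + (1)·(1.25)) / 3 = 3/3 = 1
  S[X_2,X_2] = ((-1.75)·(-1.75) + (0.25)·(0.25) + (0.25)·(0.25) + (1.25)·(1.25)) / 3 = 4.75/3 = 1.5833

S is symmetric (S[j,i] = S[i,j]). Assembling:

S = [[6.6667, 1],
 [1, 1.5833]]


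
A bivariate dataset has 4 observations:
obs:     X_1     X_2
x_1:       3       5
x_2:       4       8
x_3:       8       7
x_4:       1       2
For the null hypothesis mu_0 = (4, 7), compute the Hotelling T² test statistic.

Step 1 — sample mean vector:
  mean(X_1) = (3 + 4 + 8 + 1) / 4 = 16/4 = 4
  mean(X_2) = (5 + 8 + 7 + 2) / 4 = 22/4 = 5.5
  x̄ = (4, 5.5),  deviation x̄ - mu_0 = (4, 5.5) - (4, 7) = (0, -1.5).

Step 2 — sample covariance matrix, S[i,j] = (1/(n-1)) · Σ_k (x_{k,i} - mean_i) · (x_{k,j} - mean_j), divisor n-1 = 3:
  S[X_1,X_1] = ((-1)·(-1) + (0)·(0) + (4)·(4) + (-3)·(-3)) / 3 = 26/3 = 8.6667
  S[X_1,X_2] = ((-1)·(-0.5) + (0)·(2.5) + (4)·(1.5) + (-3)·(-3.5)) / 3 = 17/3 = 5.6667
  S[X_2,X_2] = ((-0.5)·(-0.5) + (2.5)·(2.5) + (1.5)·(1.5) + (-3.5)·(-3.5)) / 3 = 21/3 = 7
  S = [[8.6667, 5.6667],
 [5.6667, 7]].

Step 3 — invert S. det(S) = 8.6667·7 - (5.6667)² = 28.5556.
  S^{-1} = (1/det) · [[d, -b], [-b, a]] = [[0.2451, -0.1984],
 [-0.1984, 0.3035]].

Step 4 — quadratic form (x̄ - mu_0)^T · S^{-1} · (x̄ - mu_0):
  S^{-1} · (x̄ - mu_0) = (0.2977, -0.4553),
  (x̄ - mu_0)^T · [...] = (0)·(0.2977) + (-1.5)·(-0.4553) = 0.6829.

Step 5 — scale by n: T² = 4 · 0.6829 = 2.7315.

T² ≈ 2.7315


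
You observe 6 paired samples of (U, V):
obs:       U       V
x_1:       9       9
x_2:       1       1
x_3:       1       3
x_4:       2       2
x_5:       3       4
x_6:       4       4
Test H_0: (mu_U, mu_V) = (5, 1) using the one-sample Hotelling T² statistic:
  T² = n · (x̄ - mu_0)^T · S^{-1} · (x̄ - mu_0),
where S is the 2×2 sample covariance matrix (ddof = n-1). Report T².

Step 1 — sample mean vector:
  mean(U) = (9 + 1 + 1 + 2 + 3 + 4) / 6 = 20/6 = 3.3333
  mean(V) = (9 + 1 + 3 + 2 + 4 + 4) / 6 = 23/6 = 3.8333
  x̄ = (3.3333, 3.8333),  deviation x̄ - mu_0 = (3.3333, 3.8333) - (5, 1) = (-1.6667, 2.8333).

Step 2 — sample covariance matrix, S[i,j] = (1/(n-1)) · Σ_k (x_{k,i} - mean_i) · (x_{k,j} - mean_j), divisor n-1 = 5:
  S[U,U] = ((5.6667)·(5.6667) + (-2.3333)·(-2.3333) + (-2.3333)·(-2.3333) + (-1.3333)·(-1.3333) + (-0.3333)·(-0.3333) + (0.6667)·(0.6667)) / 5 = 45.3333/5 = 9.0667
  S[U,V] = ((5.6667)·(5.1667) + (-2.3333)·(-2.8333) + (-2.3333)·(-0.8333) + (-1.3333)·(-1.8333) + (-0.3333)·(0.1667) + (0.6667)·(0.1667)) / 5 = 40.3333/5 = 8.0667
  S[V,V] = ((5.1667)·(5.1667) + (-2.8333)·(-2.8333) + (-0.8333)·(-0.8333) + (-1.8333)·(-1.8333) + (0.1667)·(0.1667) + (0.1667)·(0.1667)) / 5 = 38.8333/5 = 7.7667
  S = [[9.0667, 8.0667],
 [8.0667, 7.7667]].

Step 3 — invert S. det(S) = 9.0667·7.7667 - (8.0667)² = 5.3467.
  S^{-1} = (1/det) · [[d, -b], [-b, a]] = [[1.4526, -1.5087],
 [-1.5087, 1.6958]].

Step 4 — quadratic form (x̄ - mu_0)^T · S^{-1} · (x̄ - mu_0):
  S^{-1} · (x̄ - mu_0) = (-6.6958, 7.3192),
  (x̄ - mu_0)^T · [...] = (-1.6667)·(-6.6958) + (2.8333)·(7.3192) = 31.8973.

Step 5 — scale by n: T² = 6 · 31.8973 = 191.384.

T² ≈ 191.384


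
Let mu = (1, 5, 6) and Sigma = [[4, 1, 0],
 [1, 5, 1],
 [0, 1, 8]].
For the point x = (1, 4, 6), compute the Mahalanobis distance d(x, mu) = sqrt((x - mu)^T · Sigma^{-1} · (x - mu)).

Step 1 — centre the observation: (x - mu) = (0, -1, 0).

Step 2 — invert Sigma (cofactor / det for 3×3, or solve directly):
  Sigma^{-1} = [[0.2635, -0.0541, 0.0068],
 [-0.0541, 0.2162, -0.027],
 [0.0068, -0.027, 0.1284]].

Step 3 — form the quadratic (x - mu)^T · Sigma^{-1} · (x - mu):
  Sigma^{-1} · (x - mu) = (0.0541, -0.2162, 0.027).
  (x - mu)^T · [Sigma^{-1} · (x - mu)] = (0)·(0.0541) + (-1)·(-0.2162) + (0)·(0.027) = 0.2162.

Step 4 — take square root: d = √(0.2162) ≈ 0.465.

d(x, mu) = √(0.2162) ≈ 0.465


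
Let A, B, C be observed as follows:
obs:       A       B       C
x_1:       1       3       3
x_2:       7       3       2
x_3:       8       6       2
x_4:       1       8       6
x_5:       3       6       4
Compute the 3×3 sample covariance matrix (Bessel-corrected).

Step 1 — column means:
  mean(A) = (1 + 7 + 8 + 1 + 3) / 5 = 20/5 = 4
  mean(B) = (3 + 3 + 6 + 8 + 6) / 5 = 26/5 = 5.2
  mean(C) = (3 + 2 + 2 + 6 + 4) / 5 = 17/5 = 3.4

Step 2 — sample covariance S[i,j] = (1/(n-1)) · Σ_k (x_{k,i} - mean_i) · (x_{k,j} - mean_j), with n-1 = 4.
  S[A,A] = ((-3)·(-3) + (3)·(3) + (4)·(4) + (-3)·(-3) + (-1)·(-1)) / 4 = 44/4 = 11
  S[A,B] = ((-3)·(-2.2) + (3)·(-2.2) + (4)·(0.8) + (-3)·(2.8) + (-1)·(0.8)) / 4 = -6/4 = -1.5
  S[A,C] = ((-3)·(-0.4) + (3)·(-1.4) + (4)·(-1.4) + (-3)·(2.6) + (-1)·(0.6)) / 4 = -17/4 = -4.25
  S[B,B] = ((-2.2)·(-2.2) + (-2.2)·(-2.2) + (0.8)·(0.8) + (2.8)·(2.8) + (0.8)·(0.8)) / 4 = 18.8/4 = 4.7
  S[B,C] = ((-2.2)·(-0.4) + (-2.2)·(-1.4) + (0.8)·(-1.4) + (2.8)·(2.6) + (0.8)·(0.6)) / 4 = 10.6/4 = 2.65
  S[C,C] = ((-0.4)·(-0.4) + (-1.4)·(-1.4) + (-1.4)·(-1.4) + (2.6)·(2.6) + (0.6)·(0.6)) / 4 = 11.2/4 = 2.8

S is symmetric (S[j,i] = S[i,j]). Assembling:

S = [[11, -1.5, -4.25],
 [-1.5, 4.7, 2.65],
 [-4.25, 2.65, 2.8]]


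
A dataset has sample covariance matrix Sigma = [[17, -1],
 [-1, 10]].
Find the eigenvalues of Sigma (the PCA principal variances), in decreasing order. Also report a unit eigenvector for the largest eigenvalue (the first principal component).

Step 1 — characteristic polynomial of 2×2 Sigma:
  det(Sigma - λI) = λ² - trace · λ + det = 0.
  trace = 17 + 10 = 27, det = 17·10 - (-1)² = 169.
Step 2 — discriminant:
  Δ = trace² - 4·det = 729 - 676 = 53.
Step 3 — eigenvalues:
  λ = (trace ± √Δ)/2 = (27 ± 7.2801)/2,
  λ_1 = 17.1401,  λ_2 = 9.8599.

Step 4 — unit eigenvector for λ_1: solve (Sigma - λ_1 I)v = 0. First row:
  (17 - 17.1401)·v_x + (-1)·v_y = 0, i.e. (-0.1401)·v_x + (-1)·v_y = 0,
  so v ∝ (b, λ_1 - a) = (-1, 0.1401); multiply by -1 so the first entry is positive: u = (1, -0.1401).
  ||u|| = √((1)² + (-0.1401)²) = √(1.0196) ≈ 1.0098,
  v_1 = u/||u|| ≈ (0.9903, -0.1387) (||v_1|| = 1).

λ_1 = 17.1401,  λ_2 = 9.8599;  v_1 ≈ (0.9903, -0.1387)


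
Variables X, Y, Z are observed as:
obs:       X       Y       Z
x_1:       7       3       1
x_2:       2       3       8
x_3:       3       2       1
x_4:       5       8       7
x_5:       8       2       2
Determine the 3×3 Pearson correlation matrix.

Step 1 — column means:
  mean(X) = (7 + 2 + 3 + 5 + 8) / 5 = 25/5 = 5
  mean(Y) = (3 + 3 + 2 + 8 + 2) / 5 = 18/5 = 3.6
  mean(Z) = (1 + 8 + 1 + 7 + 2) / 5 = 19/5 = 3.8

Step 2 — sample variances and covariances s[i,j] = (1/(n-1)) · Σ_k (x_{k,i} - mean_i) · (x_{k,j} - mean_j), with n-1 = 4:
  s[X,X] = ((2)·(2) + (-3)·(-3) + (-2)·(-2) + (0)·(0) + (3)·(3)) / 4 = 26/4 = 6.5
  s[X,Y] = ((2)·(-0.6) + (-3)·(-0.6) + (-2)·(-1.6) + (0)·(4.4) + (3)·(-1.6)) / 4 = -1/4 = -0.25
  s[X,Z] = ((2)·(-2.8) + (-3)·(4.2) + (-2)·(-2.8) + (0)·(3.2) + (3)·(-1.8)) / 4 = -18/4 = -4.5
  s[Y,Y] = ((-0.6)·(-0.6) + (-0.6)·(-0.6) + (-1.6)·(-1.6) + (4.4)·(4.4) + (-1.6)·(-1.6)) / 4 = 25.2/4 = 6.3
  s[Y,Z] = ((-0.6)·(-2.8) + (-0.6)·(4.2) + (-1.6)·(-2.8) + (4.4)·(3.2) + (-1.6)·(-1.8)) / 4 = 20.6/4 = 5.15
  s[Z,Z] = ((-2.8)·(-2.8) + (4.2)·(4.2) + (-2.8)·(-2.8) + (3.2)·(3.2) + (-1.8)·(-1.8)) / 4 = 46.8/4 = 11.7
  Sample standard deviations s_i = √(s[i,i]):
  s(X) = √(6.5) = 2.5495
  s(Y) = √(6.3) = 2.51
  s(Z) = √(11.7) = 3.4205

Step 3 — r_{ij} = s_{ij} / (s_i · s_j):
  r[X,X] = 1 (diagonal).
  r[X,Y] = -0.25 / (2.5495 · 2.51) = -0.25 / 6.3992 = -0.0391
  r[X,Z] = -4.5 / (2.5495 · 3.4205) = -4.5 / 8.7207 = -0.516
  r[Y,Y] = 1 (diagonal).
  r[Y,Z] = 5.15 / (2.51 · 3.4205) = 5.15 / 8.5855 = 0.5999
  r[Z,Z] = 1 (diagonal).

R is symmetric with unit diagonal. Assembling:

R = [[1, -0.0391, -0.516],
 [-0.0391, 1, 0.5999],
 [-0.516, 0.5999, 1]]


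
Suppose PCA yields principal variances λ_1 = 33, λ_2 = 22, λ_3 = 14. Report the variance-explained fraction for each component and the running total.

Step 1 — total variance = trace(Sigma) = Σ λ_i = 33 + 22 + 14 = 69.

Step 2 — fraction explained by component i = λ_i / Σ λ:
  PC1: 33/69 = 0.4783
  PC2: 22/69 = 0.3188
  PC3: 14/69 = 0.2029

Step 3 — cumulative fraction after k components = (λ_1 + ... + λ_k) / Σ λ:
  k = 1: 33/69 = 0.4783
  k = 2: (33 + 22)/69 = 55/69 = 0.7971
  k = 3: (33 + 22 + 14)/69 = 69/69 = 1

Summary (fraction, with percent):

explained: PC1 0.4783 (47.83%), PC2 0.3188 (31.88%), PC3 0.2029 (20.29%);  cumulative: 0.4783, 0.7971, 1


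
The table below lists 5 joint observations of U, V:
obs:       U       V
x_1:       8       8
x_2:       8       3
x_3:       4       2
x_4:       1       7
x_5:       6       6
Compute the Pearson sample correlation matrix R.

Step 1 — column means:
  mean(U) = (8 + 8 + 4 + 1 + 6) / 5 = 27/5 = 5.4
  mean(V) = (8 + 3 + 2 + 7 + 6) / 5 = 26/5 = 5.2

Step 2 — sample variances and covariances s[i,j] = (1/(n-1)) · Σ_k (x_{k,i} - mean_i) · (x_{k,j} - mean_j), with n-1 = 4:
  s[U,U] = ((2.6)·(2.6) + (2.6)·(2.6) + (-1.4)·(-1.4) + (-4.4)·(-4.4) + (0.6)·(0.6)) / 4 = 35.2/4 = 8.8
  s[U,V] = ((2.6)·(2.8) + (2.6)·(-2.2) + (-1.4)·(-3.2) + (-4.4)·(1.8) + (0.6)·(0.8)) / 4 = -1.4/4 = -0.35
  s[V,V] = ((2.8)·(2.8) + (-2.2)·(-2.2) + (-3.2)·(-3.2) + (1.8)·(1.8) + (0.8)·(0.8)) / 4 = 26.8/4 = 6.7
  Sample standard deviations s_i = √(s[i,i]):
  s(U) = √(8.8) = 2.9665
  s(V) = √(6.7) = 2.5884

Step 3 — r_{ij} = s_{ij} / (s_i · s_j):
  r[U,U] = 1 (diagonal).
  r[U,V] = -0.35 / (2.9665 · 2.5884) = -0.35 / 7.6785 = -0.0456
  r[V,V] = 1 (diagonal).

R is symmetric with unit diagonal. Assembling:

R = [[1, -0.0456],
 [-0.0456, 1]]


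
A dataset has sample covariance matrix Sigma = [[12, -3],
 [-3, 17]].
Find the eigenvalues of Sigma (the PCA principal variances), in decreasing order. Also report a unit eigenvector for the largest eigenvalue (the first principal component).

Step 1 — characteristic polynomial of 2×2 Sigma:
  det(Sigma - λI) = λ² - trace · λ + det = 0.
  trace = 12 + 17 = 29, det = 12·17 - (-3)² = 195.
Step 2 — discriminant:
  Δ = trace² - 4·det = 841 - 780 = 61.
Step 3 — eigenvalues:
  λ = (trace ± √Δ)/2 = (29 ± 7.8102)/2,
  λ_1 = 18.4051,  λ_2 = 10.5949.

Step 4 — unit eigenvector for λ_1: solve (Sigma - λ_1 I)v = 0. First row:
  (12 - 18.4051)·v_x + (-3)·v_y = 0, i.e. (-6.4051)·v_x + (-3)·v_y = 0,
  so v ∝ (b, λ_1 - a) = (-3, 6.4051); multiply by -1 so the first entry is positive: u = (3, -6.4051).
  ||u|| = √((3)² + (-6.4051)²) = √(50.0256) ≈ 7.0729,
  v_1 = u/||u|| ≈ (0.4242, -0.9056) (||v_1|| = 1).

λ_1 = 18.4051,  λ_2 = 10.5949;  v_1 ≈ (0.4242, -0.9056)


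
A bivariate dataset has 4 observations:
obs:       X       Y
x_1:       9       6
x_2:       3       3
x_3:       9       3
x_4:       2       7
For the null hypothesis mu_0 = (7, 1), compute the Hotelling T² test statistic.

Step 1 — sample mean vector:
  mean(X) = (9 + 3 + 9 + 2) / 4 = 23/4 = 5.75
  mean(Y) = (6 + 3 + 3 + 7) / 4 = 19/4 = 4.75
  x̄ = (5.75, 4.75),  deviation x̄ - mu_0 = (5.75, 4.75) - (7, 1) = (-1.25, 3.75).

Step 2 — sample covariance matrix, S[i,j] = (1/(n-1)) · Σ_k (x_{k,i} - mean_i) · (x_{k,j} - mean_j), divisor n-1 = 3:
  S[X,X] = ((3.25)·(3.25) + (-2.75)·(-2.75) + (3.25)·(3.25) + (-3.75)·(-3.75)) / 3 = 42.75/3 = 14.25
  S[X,Y] = ((3.25)·(1.25) + (-2.75)·(-1.75) + (3.25)·(-1.75) + (-3.75)·(2.25)) / 3 = -5.25/3 = -1.75
  S[Y,Y] = ((1.25)·(1.25) + (-1.75)·(-1.75) + (-1.75)·(-1.75) + (2.25)·(2.25)) / 3 = 12.75/3 = 4.25
  S = [[14.25, -1.75],
 [-1.75, 4.25]].

Step 3 — invert S. det(S) = 14.25·4.25 - (-1.75)² = 57.5.
  S^{-1} = (1/det) · [[d, -b], [-b, a]] = [[0.0739, 0.0304],
 [0.0304, 0.2478]].

Step 4 — quadratic form (x̄ - mu_0)^T · S^{-1} · (x̄ - mu_0):
  S^{-1} · (x̄ - mu_0) = (0.0217, 0.8913),
  (x̄ - mu_0)^T · [...] = (-1.25)·(0.0217) + (3.75)·(0.8913) = 3.3152.

Step 5 — scale by n: T² = 4 · 3.3152 = 13.2609.

T² ≈ 13.2609


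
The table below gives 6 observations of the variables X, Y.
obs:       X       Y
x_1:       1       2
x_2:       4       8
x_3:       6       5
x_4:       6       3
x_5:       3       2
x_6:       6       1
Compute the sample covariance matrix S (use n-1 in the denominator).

Step 1 — column means:
  mean(X) = (1 + 4 + 6 + 6 + 3 + 6) / 6 = 26/6 = 4.3333
  mean(Y) = (2 + 8 + 5 + 3 + 2 + 1) / 6 = 21/6 = 3.5

Step 2 — sample covariance S[i,j] = (1/(n-1)) · Σ_k (x_{k,i} - mean_i) · (x_{k,j} - mean_j), with n-1 = 5.
  S[X,X] = ((-3.3333)·(-3.3333) + (-0.3333)·(-0.3333) + (1.6667)·(1.6667) + (1.6667)·(1.6667) + (-1.3333)·(-1.3333) + (1.6667)·(1.6667)) / 5 = 21.3333/5 = 4.2667
  S[X,Y] = ((-3.3333)·(-1.5) + (-0.3333)·(4.5) + (1.6667)·(1.5) + (1.6667)·(-0.5) + (-1.3333)·(-1.5) + (1.6667)·(-2.5)) / 5 = 3/5 = 0.6
  S[Y,Y] = ((-1.5)·(-1.5) + (4.5)·(4.5) + (1.5)·(1.5) + (-0.5)·(-0.5) + (-1.5)·(-1.5) + (-2.5)·(-2.5)) / 5 = 33.5/5 = 6.7

S is symmetric (S[j,i] = S[i,j]). Assembling:

S = [[4.2667, 0.6],
 [0.6, 6.7]]


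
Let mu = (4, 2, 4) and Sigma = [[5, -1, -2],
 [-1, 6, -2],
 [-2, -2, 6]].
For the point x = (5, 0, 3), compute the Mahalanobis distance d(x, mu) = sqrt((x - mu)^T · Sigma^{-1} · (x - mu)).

Step 1 — centre the observation: (x - mu) = (1, -2, -1).

Step 2 — invert Sigma (cofactor / det for 3×3, or solve directly):
  Sigma^{-1} = [[0.2623, 0.082, 0.1148],
 [0.082, 0.2131, 0.0984],
 [0.1148, 0.0984, 0.2377]].

Step 3 — form the quadratic (x - mu)^T · Sigma^{-1} · (x - mu):
  Sigma^{-1} · (x - mu) = (-0.0164, -0.4426, -0.3197).
  (x - mu)^T · [Sigma^{-1} · (x - mu)] = (1)·(-0.0164) + (-2)·(-0.4426) + (-1)·(-0.3197) = 1.1885.

Step 4 — take square root: d = √(1.1885) ≈ 1.0902.

d(x, mu) = √(1.1885) ≈ 1.0902


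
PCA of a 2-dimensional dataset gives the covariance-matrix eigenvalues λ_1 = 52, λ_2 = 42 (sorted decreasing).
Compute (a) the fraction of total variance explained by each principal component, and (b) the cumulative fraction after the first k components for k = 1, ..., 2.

Step 1 — total variance = trace(Sigma) = Σ λ_i = 52 + 42 = 94.

Step 2 — fraction explained by component i = λ_i / Σ λ:
  PC1: 52/94 = 0.5532
  PC2: 42/94 = 0.4468

Step 3 — cumulative fraction after k components = (λ_1 + ... + λ_k) / Σ λ:
  k = 1: 52/94 = 0.5532
  k = 2: (52 + 42)/94 = 94/94 = 1

Summary (fraction, with percent):

explained: PC1 0.5532 (55.32%), PC2 0.4468 (44.68%);  cumulative: 0.5532, 1


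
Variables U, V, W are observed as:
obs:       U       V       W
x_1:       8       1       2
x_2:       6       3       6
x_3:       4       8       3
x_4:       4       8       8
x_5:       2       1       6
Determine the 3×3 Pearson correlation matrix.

Step 1 — column means:
  mean(U) = (8 + 6 + 4 + 4 + 2) / 5 = 24/5 = 4.8
  mean(V) = (1 + 3 + 8 + 8 + 1) / 5 = 21/5 = 4.2
  mean(W) = (2 + 6 + 3 + 8 + 6) / 5 = 25/5 = 5

Step 2 — sample variances and covariances s[i,j] = (1/(n-1)) · Σ_k (x_{k,i} - mean_i) · (x_{k,j} - mean_j), with n-1 = 4:
  s[U,U] = ((3.2)·(3.2) + (1.2)·(1.2) + (-0.8)·(-0.8) + (-0.8)·(-0.8) + (-2.8)·(-2.8)) / 4 = 20.8/4 = 5.2
  s[U,V] = ((3.2)·(-3.2) + (1.2)·(-1.2) + (-0.8)·(3.8) + (-0.8)·(3.8) + (-2.8)·(-3.2)) / 4 = -8.8/4 = -2.2
  s[U,W] = ((3.2)·(-3) + (1.2)·(1) + (-0.8)·(-2) + (-0.8)·(3) + (-2.8)·(1)) / 4 = -12/4 = -3
  s[V,V] = ((-3.2)·(-3.2) + (-1.2)·(-1.2) + (3.8)·(3.8) + (3.8)·(3.8) + (-3.2)·(-3.2)) / 4 = 50.8/4 = 12.7
  s[V,W] = ((-3.2)·(-3) + (-1.2)·(1) + (3.8)·(-2) + (3.8)·(3) + (-3.2)·(1)) / 4 = 9/4 = 2.25
  s[W,W] = ((-3)·(-3) + (1)·(1) + (-2)·(-2) + (3)·(3) + (1)·(1)) / 4 = 24/4 = 6
  Sample standard deviations s_i = √(s[i,i]):
  s(U) = √(5.2) = 2.2804
  s(V) = √(12.7) = 3.5637
  s(W) = √(6) = 2.4495

Step 3 — r_{ij} = s_{ij} / (s_i · s_j):
  r[U,U] = 1 (diagonal).
  r[U,V] = -2.2 / (2.2804 · 3.5637) = -2.2 / 8.1265 = -0.2707
  r[U,W] = -3 / (2.2804 · 2.4495) = -3 / 5.5857 = -0.5371
  r[V,V] = 1 (diagonal).
  r[V,W] = 2.25 / (3.5637 · 2.4495) = 2.25 / 8.7293 = 0.2578
  r[W,W] = 1 (diagonal).

R is symmetric with unit diagonal. Assembling:

R = [[1, -0.2707, -0.5371],
 [-0.2707, 1, 0.2578],
 [-0.5371, 0.2578, 1]]


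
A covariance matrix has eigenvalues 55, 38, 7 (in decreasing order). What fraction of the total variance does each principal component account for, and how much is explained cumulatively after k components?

Step 1 — total variance = trace(Sigma) = Σ λ_i = 55 + 38 + 7 = 100.

Step 2 — fraction explained by component i = λ_i / Σ λ:
  PC1: 55/100 = 0.55
  PC2: 38/100 = 0.38
  PC3: 7/100 = 0.07

Step 3 — cumulative fraction after k components = (λ_1 + ... + λ_k) / Σ λ:
  k = 1: 55/100 = 0.55
  k = 2: (55 + 38)/100 = 93/100 = 0.93
  k = 3: (55 + 38 + 7)/100 = 100/100 = 1

Summary (fraction, with percent):

explained: PC1 0.55 (55%), PC2 0.38 (38%), PC3 0.07 (7%);  cumulative: 0.55, 0.93, 1


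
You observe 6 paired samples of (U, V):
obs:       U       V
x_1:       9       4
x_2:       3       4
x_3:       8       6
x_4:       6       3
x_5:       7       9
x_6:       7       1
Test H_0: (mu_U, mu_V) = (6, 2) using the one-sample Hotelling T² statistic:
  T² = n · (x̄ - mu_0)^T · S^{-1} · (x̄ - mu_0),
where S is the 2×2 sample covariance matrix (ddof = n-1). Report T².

Step 1 — sample mean vector:
  mean(U) = (9 + 3 + 8 + 6 + 7 + 7) / 6 = 40/6 = 6.6667
  mean(V) = (4 + 4 + 6 + 3 + 9 + 1) / 6 = 27/6 = 4.5
  x̄ = (6.6667, 4.5),  deviation x̄ - mu_0 = (6.6667, 4.5) - (6, 2) = (0.6667, 2.5).

Step 2 — sample covariance matrix, S[i,j] = (1/(n-1)) · Σ_k (x_{k,i} - mean_i) · (x_{k,j} - mean_j), divisor n-1 = 5:
  S[U,U] = ((2.3333)·(2.3333) + (-3.6667)·(-3.6667) + (1.3333)·(1.3333) + (-0.6667)·(-0.6667) + (0.3333)·(0.3333) + (0.3333)·(0.3333)) / 5 = 21.3333/5 = 4.2667
  S[U,V] = ((2.3333)·(-0.5) + (-3.6667)·(-0.5) + (1.3333)·(1.5) + (-0.6667)·(-1.5) + (0.3333)·(4.5) + (0.3333)·(-3.5)) / 5 = 4/5 = 0.8
  S[V,V] = ((-0.5)·(-0.5) + (-0.5)·(-0.5) + (1.5)·(1.5) + (-1.5)·(-1.5) + (4.5)·(4.5) + (-3.5)·(-3.5)) / 5 = 37.5/5 = 7.5
  S = [[4.2667, 0.8],
 [0.8, 7.5]].

Step 3 — invert S. det(S) = 4.2667·7.5 - (0.8)² = 31.36.
  S^{-1} = (1/det) · [[d, -b], [-b, a]] = [[0.2392, -0.0255],
 [-0.0255, 0.1361]].

Step 4 — quadratic form (x̄ - mu_0)^T · S^{-1} · (x̄ - mu_0):
  S^{-1} · (x̄ - mu_0) = (0.0957, 0.3231),
  (x̄ - mu_0)^T · [...] = (0.6667)·(0.0957) + (2.5)·(0.3231) = 0.8716.

Step 5 — scale by n: T² = 6 · 0.8716 = 5.2296.

T² ≈ 5.2296


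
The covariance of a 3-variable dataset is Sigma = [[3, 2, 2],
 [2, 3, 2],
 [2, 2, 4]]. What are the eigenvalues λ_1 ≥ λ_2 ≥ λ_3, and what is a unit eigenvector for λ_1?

Step 1 — characteristic polynomial p(λ) = det(λI - Sigma) = λ³ - tr·λ² + c_1·λ - det, where tr = trace, c_1 = sum of the principal 2×2 minors, det = det(Sigma):
  tr = 3 + 3 + 4 = 10,
  c_1 = (3·3 - (2)²) + (3·4 - (2)²) + (3·4 - (2)²) = 5 + 8 + 8 = 21,
  det = 3·(3·4 - (2)²) - (2)·((2)·4 - (2)·(2)) + (2)·((2)·(2) - 3·(2)) = 3·(8) - (2)·(4) + (2)·(-2) = 12.
  So p(λ) = λ³ - 10λ² + 21λ - 12.
Step 2 — look for an integer root (rational root theorem: any rational root is an integer divisor of 12). Testing λ = 1:
  p(1) = 1 - 10 + 21 - 12 = 0  ✓
  Dividing out (λ - 1): p(λ) = (λ - 1)(λ² - 9λ + 12).
Step 3 — remaining eigenvalues from the quadratic λ² - 9λ + 12 = 0:
  Δ = 9² - 4·12 = 81 - 48 = 33,  λ = (9 ± √33)/2 = (9 ± 5.7446)/2 ≈ 7.3723 or 1.6277.
  Sorted: λ_1 = 7.3723,  λ_2 = 1.6277,  λ_3 = 1  (check: sum = 10 = tr ✓).

Step 4 — unit eigenvector for λ_1 ≈ 7.3723: v spans the null space of (Sigma - λ_1 I), whose rows are
  r_1 = (-4.3723, 2, 2),  r_2 = (2, -4.3723, 2),  r_3 = (2, 2, -3.3723).
  v is orthogonal to every row, so take v ∝ r_1 × r_2 = ((2)·(2) - (2)·(-4.3723), (2)·(2) - (-4.3723)·(2), (-4.3723)·(-4.3723) - (2)·(2)) ≈ (12.7446, 12.7446, 15.1168).
  Let u = (12.7446, 12.7446, 15.1168).
  ||u|| = √((12.7446)² + (12.7446)² + (15.1168)²) = √(553.3667) ≈ 23.5237,  v_1 = u/||u|| ≈ (0.5418, 0.5418, 0.6426) (||v_1|| = 1).

λ_1 = 7.3723,  λ_2 = 1.6277,  λ_3 = 1;  v_1 ≈ (0.5418, 0.5418, 0.6426)


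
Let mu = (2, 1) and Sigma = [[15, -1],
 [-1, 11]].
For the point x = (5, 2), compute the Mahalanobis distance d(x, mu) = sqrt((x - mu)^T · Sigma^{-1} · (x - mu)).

Step 1 — centre the observation: (x - mu) = (3, 1).

Step 2 — invert Sigma. det(Sigma) = 15·11 - (-1)² = 164.
  Sigma^{-1} = (1/det) · [[d, -b], [-b, a]] = [[0.0671, 0.0061],
 [0.0061, 0.0915]].

Step 3 — form the quadratic (x - mu)^T · Sigma^{-1} · (x - mu):
  Sigma^{-1} · (x - mu) = (0.2073, 0.1098).
  (x - mu)^T · [Sigma^{-1} · (x - mu)] = (3)·(0.2073) + (1)·(0.1098) = 0.7317.

Step 4 — take square root: d = √(0.7317) ≈ 0.8554.

d(x, mu) = √(0.7317) ≈ 0.8554


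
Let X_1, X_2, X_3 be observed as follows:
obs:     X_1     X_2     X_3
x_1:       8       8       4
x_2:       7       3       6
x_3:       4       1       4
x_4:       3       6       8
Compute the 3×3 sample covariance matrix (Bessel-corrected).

Step 1 — column means:
  mean(X_1) = (8 + 7 + 4 + 3) / 4 = 22/4 = 5.5
  mean(X_2) = (8 + 3 + 1 + 6) / 4 = 18/4 = 4.5
  mean(X_3) = (4 + 6 + 4 + 8) / 4 = 22/4 = 5.5

Step 2 — sample covariance S[i,j] = (1/(n-1)) · Σ_k (x_{k,i} - mean_i) · (x_{k,j} - mean_j), with n-1 = 3.
  S[X_1,X_1] = ((2.5)·(2.5) + (1.5)·(1.5) + (-1.5)·(-1.5) + (-2.5)·(-2.5)) / 3 = 17/3 = 5.6667
  S[X_1,X_2] = ((2.5)·(3.5) + (1.5)·(-1.5) + (-1.5)·(-3.5) + (-2.5)·(1.5)) / 3 = 8/3 = 2.6667
  S[X_1,X_3] = ((2.5)·(-1.5) + (1.5)·(0.5) + (-1.5)·(-1.5) + (-2.5)·(2.5)) / 3 = -7/3 = -2.3333
  S[X_2,X_2] = ((3.5)·(3.5) + (-1.5)·(-1.5) + (-3.5)·(-3.5) + (1.5)·(1.5)) / 3 = 29/3 = 9.6667
  S[X_2,X_3] = ((3.5)·(-1.5) + (-1.5)·(0.5) + (-3.5)·(-1.5) + (1.5)·(2.5)) / 3 = 3/3 = 1
  S[X_3,X_3] = ((-1.5)·(-1.5) + (0.5)·(0.5) + (-1.5)·(-1.5) + (2.5)·(2.5)) / 3 = 11/3 = 3.6667

S is symmetric (S[j,i] = S[i,j]). Assembling:

S = [[5.6667, 2.6667, -2.3333],
 [2.6667, 9.6667, 1],
 [-2.3333, 1, 3.6667]]


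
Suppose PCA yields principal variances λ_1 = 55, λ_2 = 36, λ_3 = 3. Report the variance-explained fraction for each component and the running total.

Step 1 — total variance = trace(Sigma) = Σ λ_i = 55 + 36 + 3 = 94.

Step 2 — fraction explained by component i = λ_i / Σ λ:
  PC1: 55/94 = 0.5851
  PC2: 36/94 = 0.383
  PC3: 3/94 = 0.0319

Step 3 — cumulative fraction after k components = (λ_1 + ... + λ_k) / Σ λ:
  k = 1: 55/94 = 0.5851
  k = 2: (55 + 36)/94 = 91/94 = 0.9681
  k = 3: (55 + 36 + 3)/94 = 94/94 = 1

Summary (fraction, with percent):

explained: PC1 0.5851 (58.51%), PC2 0.383 (38.3%), PC3 0.0319 (3.19%);  cumulative: 0.5851, 0.9681, 1


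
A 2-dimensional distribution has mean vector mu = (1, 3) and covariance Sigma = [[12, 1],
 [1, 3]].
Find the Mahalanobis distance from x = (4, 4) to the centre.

Step 1 — centre the observation: (x - mu) = (3, 1).

Step 2 — invert Sigma. det(Sigma) = 12·3 - (1)² = 35.
  Sigma^{-1} = (1/det) · [[d, -b], [-b, a]] = [[0.0857, -0.0286],
 [-0.0286, 0.3429]].

Step 3 — form the quadratic (x - mu)^T · Sigma^{-1} · (x - mu):
  Sigma^{-1} · (x - mu) = (0.2286, 0.2571).
  (x - mu)^T · [Sigma^{-1} · (x - mu)] = (3)·(0.2286) + (1)·(0.2571) = 0.9429.

Step 4 — take square root: d = √(0.9429) ≈ 0.971.

d(x, mu) = √(0.9429) ≈ 0.971


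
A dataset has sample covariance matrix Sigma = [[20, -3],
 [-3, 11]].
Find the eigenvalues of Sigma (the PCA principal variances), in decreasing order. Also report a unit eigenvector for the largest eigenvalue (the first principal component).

Step 1 — characteristic polynomial of 2×2 Sigma:
  det(Sigma - λI) = λ² - trace · λ + det = 0.
  trace = 20 + 11 = 31, det = 20·11 - (-3)² = 211.
Step 2 — discriminant:
  Δ = trace² - 4·det = 961 - 844 = 117.
Step 3 — eigenvalues:
  λ = (trace ± √Δ)/2 = (31 ± 10.8167)/2,
  λ_1 = 20.9083,  λ_2 = 10.0917.

Step 4 — unit eigenvector for λ_1: solve (Sigma - λ_1 I)v = 0. First row:
  (20 - 20.9083)·v_x + (-3)·v_y = 0, i.e. (-0.9083)·v_x + (-3)·v_y = 0,
  so v ∝ (b, λ_1 - a) = (-3, 0.9083); multiply by -1 so the first entry is positive: u = (3, -0.9083).
  ||u|| = √((3)² + (-0.9083)²) = √(9.8251) ≈ 3.1345,
  v_1 = u/||u|| ≈ (0.9571, -0.2898) (||v_1|| = 1).

λ_1 = 20.9083,  λ_2 = 10.0917;  v_1 ≈ (0.9571, -0.2898)


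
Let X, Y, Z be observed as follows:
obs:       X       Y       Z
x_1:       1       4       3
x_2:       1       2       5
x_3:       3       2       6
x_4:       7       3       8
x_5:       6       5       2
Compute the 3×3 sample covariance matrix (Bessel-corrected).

Step 1 — column means:
  mean(X) = (1 + 1 + 3 + 7 + 6) / 5 = 18/5 = 3.6
  mean(Y) = (4 + 2 + 2 + 3 + 5) / 5 = 16/5 = 3.2
  mean(Z) = (3 + 5 + 6 + 8 + 2) / 5 = 24/5 = 4.8

Step 2 — sample covariance S[i,j] = (1/(n-1)) · Σ_k (x_{k,i} - mean_i) · (x_{k,j} - mean_j), with n-1 = 4.
  S[X,X] = ((-2.6)·(-2.6) + (-2.6)·(-2.6) + (-0.6)·(-0.6) + (3.4)·(3.4) + (2.4)·(2.4)) / 4 = 31.2/4 = 7.8
  S[X,Y] = ((-2.6)·(0.8) + (-2.6)·(-1.2) + (-0.6)·(-1.2) + (3.4)·(-0.2) + (2.4)·(1.8)) / 4 = 5.4/4 = 1.35
  S[X,Z] = ((-2.6)·(-1.8) + (-2.6)·(0.2) + (-0.6)·(1.2) + (3.4)·(3.2) + (2.4)·(-2.8)) / 4 = 7.6/4 = 1.9
  S[Y,Y] = ((0.8)·(0.8) + (-1.2)·(-1.2) + (-1.2)·(-1.2) + (-0.2)·(-0.2) + (1.8)·(1.8)) / 4 = 6.8/4 = 1.7
  S[Y,Z] = ((0.8)·(-1.8) + (-1.2)·(0.2) + (-1.2)·(1.2) + (-0.2)·(3.2) + (1.8)·(-2.8)) / 4 = -8.8/4 = -2.2
  S[Z,Z] = ((-1.8)·(-1.8) + (0.2)·(0.2) + (1.2)·(1.2) + (3.2)·(3.2) + (-2.8)·(-2.8)) / 4 = 22.8/4 = 5.7

S is symmetric (S[j,i] = S[i,j]). Assembling:

S = [[7.8, 1.35, 1.9],
 [1.35, 1.7, -2.2],
 [1.9, -2.2, 5.7]]


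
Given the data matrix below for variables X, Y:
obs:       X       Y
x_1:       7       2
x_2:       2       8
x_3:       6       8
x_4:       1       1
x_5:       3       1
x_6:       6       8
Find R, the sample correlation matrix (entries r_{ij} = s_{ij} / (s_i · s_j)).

Step 1 — column means:
  mean(X) = (7 + 2 + 6 + 1 + 3 + 6) / 6 = 25/6 = 4.1667
  mean(Y) = (2 + 8 + 8 + 1 + 1 + 8) / 6 = 28/6 = 4.6667

Step 2 — sample variances and covariances s[i,j] = (1/(n-1)) · Σ_k (x_{k,i} - mean_i) · (x_{k,j} - mean_j), with n-1 = 5:
  s[X,X] = ((2.8333)·(2.8333) + (-2.1667)·(-2.1667) + (1.8333)·(1.8333) + (-3.1667)·(-3.1667) + (-1.1667)·(-1.1667) + (1.8333)·(1.8333)) / 5 = 30.8333/5 = 6.1667
  s[X,Y] = ((2.8333)·(-2.6667) + (-2.1667)·(3.3333) + (1.8333)·(3.3333) + (-3.1667)·(-3.6667) + (-1.1667)·(-3.6667) + (1.8333)·(3.3333)) / 5 = 13.3333/5 = 2.6667
  s[Y,Y] = ((-2.6667)·(-2.6667) + (3.3333)·(3.3333) + (3.3333)·(3.3333) + (-3.6667)·(-3.6667) + (-3.6667)·(-3.6667) + (3.3333)·(3.3333)) / 5 = 67.3333/5 = 13.4667
  Sample standard deviations s_i = √(s[i,i]):
  s(X) = √(6.1667) = 2.4833
  s(Y) = √(13.4667) = 3.6697

Step 3 — r_{ij} = s_{ij} / (s_i · s_j):
  r[X,X] = 1 (diagonal).
  r[X,Y] = 2.6667 / (2.4833 · 3.6697) = 2.6667 / 9.1129 = 0.2926
  r[Y,Y] = 1 (diagonal).

R is symmetric with unit diagonal. Assembling:

R = [[1, 0.2926],
 [0.2926, 1]]


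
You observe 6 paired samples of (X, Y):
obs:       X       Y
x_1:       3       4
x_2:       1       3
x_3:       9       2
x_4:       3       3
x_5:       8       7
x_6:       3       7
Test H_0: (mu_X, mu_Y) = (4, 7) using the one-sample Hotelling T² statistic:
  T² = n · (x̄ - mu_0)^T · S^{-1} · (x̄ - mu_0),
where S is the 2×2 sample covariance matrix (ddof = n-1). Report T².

Step 1 — sample mean vector:
  mean(X) = (3 + 1 + 9 + 3 + 8 + 3) / 6 = 27/6 = 4.5
  mean(Y) = (4 + 3 + 2 + 3 + 7 + 7) / 6 = 26/6 = 4.3333
  x̄ = (4.5, 4.3333),  deviation x̄ - mu_0 = (4.5, 4.3333) - (4, 7) = (0.5, -2.6667).

Step 2 — sample covariance matrix, S[i,j] = (1/(n-1)) · Σ_k (x_{k,i} - mean_i) · (x_{k,j} - mean_j), divisor n-1 = 5:
  S[X,X] = ((-1.5)·(-1.5) + (-3.5)·(-3.5) + (4.5)·(4.5) + (-1.5)·(-1.5) + (3.5)·(3.5) + (-1.5)·(-1.5)) / 5 = 51.5/5 = 10.3
  S[X,Y] = ((-1.5)·(-0.3333) + (-3.5)·(-1.3333) + (4.5)·(-2.3333) + (-1.5)·(-1.3333) + (3.5)·(2.6667) + (-1.5)·(2.6667)) / 5 = 2/5 = 0.4
  S[Y,Y] = ((-0.3333)·(-0.3333) + (-1.3333)·(-1.3333) + (-2.3333)·(-2.3333) + (-1.3333)·(-1.3333) + (2.6667)·(2.6667) + (2.6667)·(2.6667)) / 5 = 23.3333/5 = 4.6667
  S = [[10.3, 0.4],
 [0.4, 4.6667]].

Step 3 — invert S. det(S) = 10.3·4.6667 - (0.4)² = 47.9067.
  S^{-1} = (1/det) · [[d, -b], [-b, a]] = [[0.0974, -0.0083],
 [-0.0083, 0.215]].

Step 4 — quadratic form (x̄ - mu_0)^T · S^{-1} · (x̄ - mu_0):
  S^{-1} · (x̄ - mu_0) = (0.071, -0.5775),
  (x̄ - mu_0)^T · [...] = (0.5)·(0.071) + (-2.6667)·(-0.5775) = 1.5755.

Step 5 — scale by n: T² = 6 · 1.5755 = 9.4531.

T² ≈ 9.4531


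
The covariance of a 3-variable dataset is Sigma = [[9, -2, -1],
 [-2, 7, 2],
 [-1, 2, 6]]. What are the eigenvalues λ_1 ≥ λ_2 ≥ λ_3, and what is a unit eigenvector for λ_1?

Step 1 — characteristic polynomial p(λ) = det(λI - Sigma) = λ³ - tr·λ² + c_1·λ - det, where tr = trace, c_1 = sum of the principal 2×2 minors, det = det(Sigma):
  tr = 9 + 7 + 6 = 22,
  c_1 = (9·7 - (-2)²) + (9·6 - (-1)²) + (7·6 - (2)²) = 59 + 53 + 38 = 150,
  det = 9·(7·6 - (2)²) - (-2)·((-2)·6 - (2)·(-1)) + (-1)·((-2)·(2) - 7·(-1)) = 9·(38) - (-2)·(-10) + (-1)·(3) = 319.
  So p(λ) = λ³ - 22λ² + 150λ - 319.
Step 2 — look for an integer root (rational root theorem: any rational root is an integer divisor of 319). Testing λ = 11:
  p(11) = 1331 - 2662 + 1650 - 319 = 0  ✓
  Dividing out (λ - 11): p(λ) = (λ - 11)(λ² - 11λ + 29).
Step 3 — remaining eigenvalues from the quadratic λ² - 11λ + 29 = 0:
  Δ = 11² - 4·29 = 121 - 116 = 5,  λ = (11 ± √5)/2 = (11 ± 2.2361)/2 ≈ 6.618 or 4.382.
  Sorted: λ_1 = 11,  λ_2 = 6.618,  λ_3 = 4.382  (check: sum = 22 = tr ✓).

Step 4 — unit eigenvector for λ_1 = 11: v spans the null space of (Sigma - λ_1 I), whose rows are
  r_1 = (-2, -2, -1),  r_2 = (-2, -4, 2),  r_3 = (-1, 2, -5).
  v is orthogonal to every row, so take v ∝ r_1 × r_2 = ((-2)·(2) - (-1)·(-4), (-1)·(-2) - (-2)·(2), (-2)·(-4) - (-2)·(-2)) = (-8, 6, 4).
  Rescale (divide by 2; multiply by -1 so the first nonzero entry is positive): u = (4, -3, -2).
  ||u|| = √((4)² + (-3)² + (-2)²) = √(29) ≈ 5.3852,  v_1 = u/||u|| ≈ (0.7428, -0.5571, -0.3714) (||v_1|| = 1).

λ_1 = 11,  λ_2 = 6.618,  λ_3 = 4.382;  v_1 ≈ (0.7428, -0.5571, -0.3714)


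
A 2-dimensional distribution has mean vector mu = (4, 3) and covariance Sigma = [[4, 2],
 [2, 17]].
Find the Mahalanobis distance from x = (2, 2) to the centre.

Step 1 — centre the observation: (x - mu) = (-2, -1).

Step 2 — invert Sigma. det(Sigma) = 4·17 - (2)² = 64.
  Sigma^{-1} = (1/det) · [[d, -b], [-b, a]] = [[0.2656, -0.0312],
 [-0.0312, 0.0625]].

Step 3 — form the quadratic (x - mu)^T · Sigma^{-1} · (x - mu):
  Sigma^{-1} · (x - mu) = (-0.5, 0).
  (x - mu)^T · [Sigma^{-1} · (x - mu)] = (-2)·(-0.5) + (-1)·(0) = 1.

Step 4 — take square root: d = √(1) ≈ 1.

d(x, mu) = √(1) ≈ 1


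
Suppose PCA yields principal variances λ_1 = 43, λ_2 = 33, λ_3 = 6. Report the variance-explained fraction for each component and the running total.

Step 1 — total variance = trace(Sigma) = Σ λ_i = 43 + 33 + 6 = 82.

Step 2 — fraction explained by component i = λ_i / Σ λ:
  PC1: 43/82 = 0.5244
  PC2: 33/82 = 0.4024
  PC3: 6/82 = 0.0732

Step 3 — cumulative fraction after k components = (λ_1 + ... + λ_k) / Σ λ:
  k = 1: 43/82 = 0.5244
  k = 2: (43 + 33)/82 = 76/82 = 0.9268
  k = 3: (43 + 33 + 6)/82 = 82/82 = 1

Summary (fraction, with percent):

explained: PC1 0.5244 (52.44%), PC2 0.4024 (40.24%), PC3 0.0732 (7.32%);  cumulative: 0.5244, 0.9268, 1


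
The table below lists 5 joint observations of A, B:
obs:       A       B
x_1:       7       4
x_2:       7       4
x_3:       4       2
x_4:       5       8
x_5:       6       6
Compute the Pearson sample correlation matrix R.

Step 1 — column means:
  mean(A) = (7 + 7 + 4 + 5 + 6) / 5 = 29/5 = 5.8
  mean(B) = (4 + 4 + 2 + 8 + 6) / 5 = 24/5 = 4.8

Step 2 — sample variances and covariances s[i,j] = (1/(n-1)) · Σ_k (x_{k,i} - mean_i) · (x_{k,j} - mean_j), with n-1 = 4:
  s[A,A] = ((1.2)·(1.2) + (1.2)·(1.2) + (-1.8)·(-1.8) + (-0.8)·(-0.8) + (0.2)·(0.2)) / 4 = 6.8/4 = 1.7
  s[A,B] = ((1.2)·(-0.8) + (1.2)·(-0.8) + (-1.8)·(-2.8) + (-0.8)·(3.2) + (0.2)·(1.2)) / 4 = 0.8/4 = 0.2
  s[B,B] = ((-0.8)·(-0.8) + (-0.8)·(-0.8) + (-2.8)·(-2.8) + (3.2)·(3.2) + (1.2)·(1.2)) / 4 = 20.8/4 = 5.2
  Sample standard deviations s_i = √(s[i,i]):
  s(A) = √(1.7) = 1.3038
  s(B) = √(5.2) = 2.2804

Step 3 — r_{ij} = s_{ij} / (s_i · s_j):
  r[A,A] = 1 (diagonal).
  r[A,B] = 0.2 / (1.3038 · 2.2804) = 0.2 / 2.9732 = 0.0673
  r[B,B] = 1 (diagonal).

R is symmetric with unit diagonal. Assembling:

R = [[1, 0.0673],
 [0.0673, 1]]


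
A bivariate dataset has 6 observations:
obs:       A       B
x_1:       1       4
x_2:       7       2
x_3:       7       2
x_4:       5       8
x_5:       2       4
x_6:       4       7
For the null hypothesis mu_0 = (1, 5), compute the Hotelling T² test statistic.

Step 1 — sample mean vector:
  mean(A) = (1 + 7 + 7 + 5 + 2 + 4) / 6 = 26/6 = 4.3333
  mean(B) = (4 + 2 + 2 + 8 + 4 + 7) / 6 = 27/6 = 4.5
  x̄ = (4.3333, 4.5),  deviation x̄ - mu_0 = (4.3333, 4.5) - (1, 5) = (3.3333, -0.5).

Step 2 — sample covariance matrix, S[i,j] = (1/(n-1)) · Σ_k (x_{k,i} - mean_i) · (x_{k,j} - mean_j), divisor n-1 = 5:
  S[A,A] = ((-3.3333)·(-3.3333) + (2.6667)·(2.6667) + (2.6667)·(2.6667) + (0.6667)·(0.6667) + (-2.3333)·(-2.3333) + (-0.3333)·(-0.3333)) / 5 = 31.3333/5 = 6.2667
  S[A,B] = ((-3.3333)·(-0.5) + (2.6667)·(-2.5) + (2.6667)·(-2.5) + (0.6667)·(3.5) + (-2.3333)·(-0.5) + (-0.3333)·(2.5)) / 5 = -9/5 = -1.8
  S[B,B] = ((-0.5)·(-0.5) + (-2.5)·(-2.5) + (-2.5)·(-2.5) + (3.5)·(3.5) + (-0.5)·(-0.5) + (2.5)·(2.5)) / 5 = 31.5/5 = 6.3
  S = [[6.2667, -1.8],
 [-1.8, 6.3]].

Step 3 — invert S. det(S) = 6.2667·6.3 - (-1.8)² = 36.24.
  S^{-1} = (1/det) · [[d, -b], [-b, a]] = [[0.1738, 0.0497],
 [0.0497, 0.1729]].

Step 4 — quadratic form (x̄ - mu_0)^T · S^{-1} · (x̄ - mu_0):
  S^{-1} · (x̄ - mu_0) = (0.5546, 0.0791),
  (x̄ - mu_0)^T · [...] = (3.3333)·(0.5546) + (-0.5)·(0.0791) = 1.8092.

Step 5 — scale by n: T² = 6 · 1.8092 = 10.8554.

T² ≈ 10.8554
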